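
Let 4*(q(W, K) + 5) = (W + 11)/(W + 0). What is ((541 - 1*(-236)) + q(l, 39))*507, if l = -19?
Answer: 7437690/19 ≈ 3.9146e+5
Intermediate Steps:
q(W, K) = -5 + (11 + W)/(4*W) (q(W, K) = -5 + ((W + 11)/(W + 0))/4 = -5 + ((11 + W)/W)/4 = -5 + (11 + W)/(4*W))
((541 - 1*(-236)) + q(l, 39))*507 = ((541 - 1*(-236)) + (¼)*(11 - 19*(-19))/(-19))*507 = ((541 + 236) + (¼)*(-1/19)*(11 + 361))*507 = (777 + (¼)*(-1/19)*372)*507 = (777 - 93/19)*507 = (14670/19)*507 = 7437690/19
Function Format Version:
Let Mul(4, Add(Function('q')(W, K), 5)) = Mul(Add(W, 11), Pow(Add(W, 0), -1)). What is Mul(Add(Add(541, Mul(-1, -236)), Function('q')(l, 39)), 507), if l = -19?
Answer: Rational(7437690, 19) ≈ 3.9146e+5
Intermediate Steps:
Function('q')(W, K) = Add(-5, Mul(Rational(1, 4), Pow(W, -1), Add(11, W))) (Function('q')(W, K) = Add(-5, Mul(Rational(1, 4), Mul(Add(W, 11), Pow(Add(W, 0), -1)))) = Add(-5, Mul(Rational(1, 4), Mul(Add(11, W), Pow(W, -1)))) = Add(-5, Mul(Rational(1, 4), Mul(Pow(W, -1), Add(11, W)))) = Add(-5, Mul(Rational(1, 4), Pow(W, -1), Add(11, W))))
Mul(Add(Add(541, Mul(-1, -236)), Function('q')(l, 39)), 507) = Mul(Add(Add(541, Mul(-1, -236)), Mul(Rational(1, 4), Pow(-19, -1), Add(11, Mul(-19, -19)))), 507) = Mul(Add(Add(541, 236), Mul(Rational(1, 4), Rational(-1, 19), Add(11, 361))), 507) = Mul(Add(777, Mul(Rational(1, 4), Rational(-1, 19), 372)), 507) = Mul(Add(777, Rational(-93, 19)), 507) = Mul(Rational(14670, 19), 507) = Rational(7437690, 19)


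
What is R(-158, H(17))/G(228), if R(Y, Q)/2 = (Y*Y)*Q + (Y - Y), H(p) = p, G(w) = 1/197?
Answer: 167208872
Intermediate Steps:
G(w) = 1/197
R(Y, Q) = 2*Q*Y² (R(Y, Q) = 2*((Y*Y)*Q + (Y - Y)) = 2*(Y²*Q + 0) = 2*(Q*Y² + 0) = 2*(Q*Y²) = 2*Q*Y²)
R(-158, H(17))/G(228) = (2*17*(-158)²)/(1/197) = (2*17*24964)*197 = 848776*197 = 167208872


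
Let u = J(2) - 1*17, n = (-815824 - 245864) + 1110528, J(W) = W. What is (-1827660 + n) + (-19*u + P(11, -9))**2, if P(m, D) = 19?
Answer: -1686404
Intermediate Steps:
n = 48840 (n = -1061688 + 1110528 = 48840)
u = -15 (u = 2 - 1*17 = 2 - 17 = -15)
(-1827660 + n) + (-19*u + P(11, -9))**2 = (-1827660 + 48840) + (-19*(-15) + 19)**2 = -1778820 + (285 + 19)**2 = -1778820 + 304**2 = -1778820 + 92416 = -1686404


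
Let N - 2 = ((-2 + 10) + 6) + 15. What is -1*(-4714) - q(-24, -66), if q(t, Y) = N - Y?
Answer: 4617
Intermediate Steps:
N = 31 (N = 2 + (((-2 + 10) + 6) + 15) = 2 + ((8 + 6) + 15) = 2 + (14 + 15) = 2 + 29 = 31)
q(t, Y) = 31 - Y
-1*(-4714) - q(-24, -66) = -1*(-4714) - (31 - 1*(-66)) = 4714 - (31 + 66) = 4714 - 1*97 = 4714 - 97 = 4617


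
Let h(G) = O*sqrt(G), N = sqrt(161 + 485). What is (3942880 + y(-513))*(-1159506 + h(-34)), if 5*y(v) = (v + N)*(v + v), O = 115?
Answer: -38*(532651 - 27*sqrt(646))*(1159506 - 115*I*sqrt(34))/5 ≈ -4.6878e+12 + 2.711e+9*I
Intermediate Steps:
N = sqrt(646) ≈ 25.417
y(v) = 2*v*(v + sqrt(646))/5 (y(v) = ((v + sqrt(646))*(v + v))/5 = ((v + sqrt(646))*(2*v))/5 = (2*v*(v + sqrt(646)))/5 = 2*v*(v + sqrt(646))/5)
h(G) = 115*sqrt(G)
(3942880 + y(-513))*(-1159506 + h(-34)) = (3942880 + (2/5)*(-513)*(-513 + sqrt(646)))*(-1159506 + 115*sqrt(-34)) = (3942880 + (526338/5 - 1026*sqrt(646)/5))*(-1159506 + 115*(I*sqrt(34))) = (20240738/5 - 1026*sqrt(646)/5)*(-1159506 + 115*I*sqrt(34)) = (-1159506 + 115*I*sqrt(34))*(20240738/5 - 1026*sqrt(646)/5)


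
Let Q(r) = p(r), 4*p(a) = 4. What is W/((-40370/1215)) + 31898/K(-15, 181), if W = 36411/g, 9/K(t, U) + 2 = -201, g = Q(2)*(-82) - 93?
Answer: -9149187026443/12716550 ≈ -7.1947e+5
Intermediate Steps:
p(a) = 1 (p(a) = (¼)*4 = 1)
Q(r) = 1
g = -175 (g = 1*(-82) - 93 = -82 - 93 = -175)
K(t, U) = -9/203 (K(t, U) = 9/(-2 - 201) = 9/(-203) = 9*(-1/203) = -9/203)
W = -36411/175 (W = 36411/(-175) = 36411*(-1/175) = -36411/175 ≈ -208.06)
W/((-40370/1215)) + 31898/K(-15, 181) = -36411/(175*((-40370/1215))) + 31898/(-9/203) = -36411/(175*((-40370*1/1215))) + 31898*(-203/9) = -36411/(175*(-8074/243)) - 6475294/9 = -36411/175*(-243/8074) - 6475294/9 = 8847873/1412950 - 6475294/9 = -9149187026443/12716550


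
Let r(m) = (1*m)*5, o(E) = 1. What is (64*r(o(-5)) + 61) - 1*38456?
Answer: -38075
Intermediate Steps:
r(m) = 5*m (r(m) = m*5 = 5*m)
(64*r(o(-5)) + 61) - 1*38456 = (64*(5*1) + 61) - 1*38456 = (64*5 + 61) - 38456 = (320 + 61) - 38456 = 381 - 38456 = -38075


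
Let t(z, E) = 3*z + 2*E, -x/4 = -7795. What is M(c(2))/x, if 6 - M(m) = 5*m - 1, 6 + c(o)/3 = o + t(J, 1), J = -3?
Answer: 43/7795 ≈ 0.0055164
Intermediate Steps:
x = 31180 (x = -4*(-7795) = 31180)
t(z, E) = 2*E + 3*z
c(o) = -39 + 3*o (c(o) = -18 + 3*(o + (2*1 + 3*(-3))) = -18 + 3*(o + (2 - 9)) = -18 + 3*(o - 7) = -18 + 3*(-7 + o) = -18 + (-21 + 3*o) = -39 + 3*o)
M(m) = 7 - 5*m (M(m) = 6 - (5*m - 1) = 6 - (-1 + 5*m) = 6 + (1 - 5*m) = 7 - 5*m)
M(c(2))/x = (7 - 5*(-39 + 3*2))/31180 = (7 - 5*(-39 + 6))*(1/31180) = (7 - 5*(-33))*(1/31180) = (7 + 165)*(1/31180) = 172*(1/31180) = 43/7795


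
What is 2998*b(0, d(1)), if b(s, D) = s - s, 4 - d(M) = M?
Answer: 0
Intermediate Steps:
d(M) = 4 - M
b(s, D) = 0
2998*b(0, d(1)) = 2998*0 = 0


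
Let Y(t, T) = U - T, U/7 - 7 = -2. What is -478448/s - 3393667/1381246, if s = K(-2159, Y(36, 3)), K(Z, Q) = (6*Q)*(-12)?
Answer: 20407355545/99449712 ≈ 205.20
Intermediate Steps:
U = 35 (U = 49 + 7*(-2) = 49 - 14 = 35)
Y(t, T) = 35 - T
K(Z, Q) = -72*Q
s = -2304 (s = -72*(35 - 1*3) = -72*(35 - 3) = -72*32 = -2304)
-478448/s - 3393667/1381246 = -478448/(-2304) - 3393667/1381246 = -478448*(-1/2304) - 3393667*1/1381246 = 29903/144 - 3393667/1381246 = 20407355545/99449712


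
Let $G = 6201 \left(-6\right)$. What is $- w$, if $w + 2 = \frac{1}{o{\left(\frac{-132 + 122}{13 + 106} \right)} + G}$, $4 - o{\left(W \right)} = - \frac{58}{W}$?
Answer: $\frac{378927}{189461} \approx 2.0$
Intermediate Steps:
$G = -37206$
$o{\left(W \right)} = 4 + \frac{58}{W}$ ($o{\left(W \right)} = 4 - - \frac{58}{W} = 4 + \frac{58}{W}$)
$w = - \frac{378927}{189461}$ ($w = -2 + \frac{1}{\left(4 + \frac{58}{\left(-132 + 122\right) \frac{1}{13 + 106}}\right) - 37206} = -2 + \frac{1}{\left(4 + \frac{58}{\left(-10\right) \frac{1}{119}}\right) - 37206} = -2 + \frac{1}{\left(4 + \frac{58}{- \frac{10}{119}}\right) - 37206} = -2 + \frac{1}{\left(4 + 58 \left(- \frac{119}{10}\right)\right) - 37206} = -2 + \frac{1}{\left(4 - \frac{3451}{5}\right) - 37206} = -2 + \frac{1}{- \frac{3431}{5} - 37206} = -2 + \frac{1}{- \frac{189461}{5}} = -2 - \frac{5}{189461} = - \frac{378927}{189461} \approx -2.0$)
$- w = \left(-1\right) \left(- \frac{378927}{189461}\right) = \frac{378927}{189461}$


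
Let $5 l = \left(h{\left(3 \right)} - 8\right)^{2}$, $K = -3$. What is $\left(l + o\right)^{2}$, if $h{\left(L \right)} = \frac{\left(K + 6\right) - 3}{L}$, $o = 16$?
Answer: $\frac{20736}{25} \approx 829.44$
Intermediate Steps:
$h{\left(L \right)} = 0$ ($h{\left(L \right)} = \frac{\left(-3 + 6\right) - 3}{L} = \frac{3 - 3}{L} = \frac{0}{L} = 0$)
$l = \frac{64}{5}$ ($l = \frac{\left(0 - 8\right)^{2}}{5} = \frac{\left(-8\right)^{2}}{5} = \frac{1}{5} \cdot 64 = \frac{64}{5} \approx 12.8$)
$\left(l + o\right)^{2} = \left(\frac{64}{5} + 16\right)^{2} = \left(\frac{144}{5}\right)^{2} = \frac{20736}{25}$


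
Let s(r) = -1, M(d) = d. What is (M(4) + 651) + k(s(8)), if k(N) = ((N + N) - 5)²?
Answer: 704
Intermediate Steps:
k(N) = (-5 + 2*N)² (k(N) = (2*N - 5)² = (-5 + 2*N)²)
(M(4) + 651) + k(s(8)) = (4 + 651) + (-5 + 2*(-1))² = 655 + (-5 - 2)² = 655 + (-7)² = 655 + 49 = 704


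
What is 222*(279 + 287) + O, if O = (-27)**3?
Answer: 105969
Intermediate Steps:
O = -19683
222*(279 + 287) + O = 222*(279 + 287) - 19683 = 222*566 - 19683 = 125652 - 19683 = 105969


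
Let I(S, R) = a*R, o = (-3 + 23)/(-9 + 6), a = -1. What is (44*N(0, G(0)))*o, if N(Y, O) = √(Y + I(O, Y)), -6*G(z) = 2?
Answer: 0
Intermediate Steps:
G(z) = -⅓ (G(z) = -⅙*2 = -⅓)
o = -20/3 (o = 20/(-3) = 20*(-⅓) = -20/3 ≈ -6.6667)
I(S, R) = -R
N(Y, O) = 0 (N(Y, O) = √(Y - Y) = √0 = 0)
(44*N(0, G(0)))*o = (44*0)*(-20/3) = 0*(-20/3) = 0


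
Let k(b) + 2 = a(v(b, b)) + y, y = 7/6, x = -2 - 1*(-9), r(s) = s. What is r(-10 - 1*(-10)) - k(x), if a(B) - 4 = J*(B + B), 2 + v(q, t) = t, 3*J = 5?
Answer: -119/6 ≈ -19.833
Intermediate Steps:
J = 5/3 (J = (⅓)*5 = 5/3 ≈ 1.6667)
v(q, t) = -2 + t
x = 7 (x = -2 + 9 = 7)
y = 7/6 (y = 7*(⅙) = 7/6 ≈ 1.1667)
a(B) = 4 + 10*B/3 (a(B) = 4 + 5*(B + B)/3 = 4 + 5*(2*B)/3 = 4 + 10*B/3)
k(b) = -7/2 + 10*b/3 (k(b) = -2 + ((4 + 10*(-2 + b)/3) + 7/6) = -2 + ((4 + (-20/3 + 10*b/3)) + 7/6) = -2 + ((-8/3 + 10*b/3) + 7/6) = -2 + (-3/2 + 10*b/3) = -7/2 + 10*b/3)
r(-10 - 1*(-10)) - k(x) = (-10 - 1*(-10)) - (-7/2 + (10/3)*7) = (-10 + 10) - (-7/2 + 70/3) = 0 - 1*119/6 = 0 - 119/6 = -119/6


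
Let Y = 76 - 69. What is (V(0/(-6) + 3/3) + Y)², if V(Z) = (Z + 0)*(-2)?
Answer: 25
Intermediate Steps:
Y = 7
V(Z) = -2*Z (V(Z) = Z*(-2) = -2*Z)
(V(0/(-6) + 3/3) + Y)² = (-2*(0/(-6) + 3/3) + 7)² = (-2*(0*(-⅙) + 3*(⅓)) + 7)² = (-2*(0 + 1) + 7)² = (-2*1 + 7)² = (-2 + 7)² = 5² = 25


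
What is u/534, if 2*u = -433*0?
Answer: 0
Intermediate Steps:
u = 0 (u = (-433*0)/2 = (½)*0 = 0)
u/534 = 0/534 = 0*(1/534) = 0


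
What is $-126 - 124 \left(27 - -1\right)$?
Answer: $-3598$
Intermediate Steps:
$-126 - 124 \left(27 - -1\right) = -126 - 124 \left(27 + 1\right) = -126 - 3472 = -3598$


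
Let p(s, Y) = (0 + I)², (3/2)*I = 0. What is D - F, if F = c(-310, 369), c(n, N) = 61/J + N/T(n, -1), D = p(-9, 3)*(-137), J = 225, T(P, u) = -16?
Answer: 82049/3600 ≈ 22.791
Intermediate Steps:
I = 0 (I = (⅔)*0 = 0)
p(s, Y) = 0 (p(s, Y) = (0 + 0)² = 0² = 0)
D = 0 (D = 0*(-137) = 0)
c(n, N) = 61/225 - N/16 (c(n, N) = 61/225 + N/(-16) = 61*(1/225) + N*(-1/16) = 61/225 - N/16)
F = -82049/3600 (F = 61/225 - 1/16*369 = 61/225 - 369/16 = -82049/3600 ≈ -22.791)
D - F = 0 - 1*(-82049/3600) = 0 + 82049/3600 = 82049/3600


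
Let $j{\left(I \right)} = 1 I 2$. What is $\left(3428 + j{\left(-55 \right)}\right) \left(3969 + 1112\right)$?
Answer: $16858758$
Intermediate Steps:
$j{\left(I \right)} = 2 I$ ($j{\left(I \right)} = 1 \cdot 2 I = 2 I$)
$\left(3428 + j{\left(-55 \right)}\right) \left(3969 + 1112\right) = \left(3428 + 2 \left(-55\right)\right) \left(3969 + 1112\right) = \left(3428 - 110\right) 5081 = 3318 \cdot 5081 = 16858758$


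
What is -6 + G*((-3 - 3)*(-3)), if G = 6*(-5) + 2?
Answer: -510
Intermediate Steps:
G = -28 (G = -30 + 2 = -28)
-6 + G*((-3 - 3)*(-3)) = -6 - 28*(-3 - 3)*(-3) = -6 - (-168)*(-3) = -6 - 28*18 = -6 - 504 = -510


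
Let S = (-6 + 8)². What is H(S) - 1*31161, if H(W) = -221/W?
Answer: -124865/4 ≈ -31216.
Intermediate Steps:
S = 4 (S = 2² = 4)
H(S) - 1*31161 = -221/4 - 1*31161 = -221*¼ - 31161 = -221/4 - 31161 = -124865/4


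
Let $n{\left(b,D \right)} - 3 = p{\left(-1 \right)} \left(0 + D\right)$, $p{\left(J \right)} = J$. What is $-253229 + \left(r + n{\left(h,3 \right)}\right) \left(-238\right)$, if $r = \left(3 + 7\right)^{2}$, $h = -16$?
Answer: $-277029$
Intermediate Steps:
$n{\left(b,D \right)} = 3 - D$ ($n{\left(b,D \right)} = 3 - \left(0 + D\right) = 3 - D$)
$r = 100$ ($r = 10^{2} = 100$)
$-253229 + \left(r + n{\left(h,3 \right)}\right) \left(-238\right) = -253229 + \left(100 + \left(3 - 3\right)\right) \left(-238\right) = -253229 + \left(100 + 0\right) \left(-238\right) = -253229 + 100 \left(-238\right) = -253229 - 23800 = -277029$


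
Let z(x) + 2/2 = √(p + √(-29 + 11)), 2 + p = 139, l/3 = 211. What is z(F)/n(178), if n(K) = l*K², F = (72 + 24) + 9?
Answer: -1/20055972 + √(137 + 3*I*√2)/20055972 ≈ 5.3381e-7 + 9.0355e-9*I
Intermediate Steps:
F = 105 (F = 96 + 9 = 105)
l = 633 (l = 3*211 = 633)
p = 137 (p = -2 + 139 = 137)
z(x) = -1 + √(137 + 3*I*√2) (z(x) = -1 + √(137 + √(-29 + 11)) = -1 + √(137 + √(-18)) = -1 + √(137 + 3*I*√2))
n(K) = 633*K²
z(F)/n(178) = (-1 + √(137 + 3*I*√2))/((633*178²)) = (-1 + √(137 + 3*I*√2))/((633*31684)) = (-1 + √(137 + 3*I*√2))/20055972 = (-1 + √(137 + 3*I*√2))*(1/20055972) = -1/20055972 + √(137 + 3*I*√2)/20055972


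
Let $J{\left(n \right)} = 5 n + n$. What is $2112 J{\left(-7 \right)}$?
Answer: $-88704$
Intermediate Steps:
$J{\left(n \right)} = 6 n$
$2112 J{\left(-7 \right)} = 2112 \cdot 6 \left(-7\right) = 2112 \left(-42\right) = -88704$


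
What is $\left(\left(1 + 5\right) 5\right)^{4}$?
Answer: $810000$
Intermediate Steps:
$\left(\left(1 + 5\right) 5\right)^{4} = \left(6 \cdot 5\right)^{4} = 30^{4} = 810000$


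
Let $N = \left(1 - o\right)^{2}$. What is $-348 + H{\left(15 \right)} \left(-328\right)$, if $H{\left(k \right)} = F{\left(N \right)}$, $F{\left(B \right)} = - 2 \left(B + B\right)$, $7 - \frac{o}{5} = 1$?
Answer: $1103044$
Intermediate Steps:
$o = 30$ ($o = 35 - 5 = 30$)
$N = 841$ ($N = \left(1 - 30\right)^{2} = \left(-29\right)^{2} = 841$)
$F{\left(B \right)} = - 4 B$ ($F{\left(B \right)} = - 2 \cdot 2 B = - 4 B$)
$H{\left(k \right)} = -3364$ ($H{\left(k \right)} = \left(-4\right) 841 = -3364$)
$-348 + H{\left(15 \right)} \left(-328\right) = -348 - -1103392 = -348 + 1103392 = 1103044$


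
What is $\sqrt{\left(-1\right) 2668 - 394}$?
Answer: $i \sqrt{3062} \approx 55.335 i$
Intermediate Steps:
$\sqrt{\left(-1\right) 2668 - 394} = \sqrt{-2668 - 394} = \sqrt{-3062} = i \sqrt{3062}$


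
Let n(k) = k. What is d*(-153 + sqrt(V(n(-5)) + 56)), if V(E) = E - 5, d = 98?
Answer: -14994 + 98*sqrt(46) ≈ -14329.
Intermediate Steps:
V(E) = -5 + E
d*(-153 + sqrt(V(n(-5)) + 56)) = 98*(-153 + sqrt((-5 - 5) + 56)) = 98*(-153 + sqrt(-10 + 56)) = 98*(-153 + sqrt(46)) = -14994 + 98*sqrt(46)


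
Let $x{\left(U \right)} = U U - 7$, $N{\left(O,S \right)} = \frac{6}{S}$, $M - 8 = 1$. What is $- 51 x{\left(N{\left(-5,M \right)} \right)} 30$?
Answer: $10030$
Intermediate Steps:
$M = 9$ ($M = 8 + 1 = 9$)
$x{\left(U \right)} = -7 + U^{2}$ ($x{\left(U \right)} = U^{2} - 7 = -7 + U^{2}$)
$- 51 x{\left(N{\left(-5,M \right)} \right)} 30 = - 51 \left(-7 + \left(\frac{6}{9}\right)^{2}\right) 30 = - 51 \left(-7 + \left(6 \cdot \frac{1}{9}\right)^{2}\right) 30 = - 51 \left(-7 + \left(\frac{2}{3}\right)^{2}\right) 30 = - 51 \left(-7 + \frac{4}{9}\right) 30 = \left(-51\right) \left(- \frac{59}{9}\right) 30 = \frac{1003}{3} \cdot 30 = 10030$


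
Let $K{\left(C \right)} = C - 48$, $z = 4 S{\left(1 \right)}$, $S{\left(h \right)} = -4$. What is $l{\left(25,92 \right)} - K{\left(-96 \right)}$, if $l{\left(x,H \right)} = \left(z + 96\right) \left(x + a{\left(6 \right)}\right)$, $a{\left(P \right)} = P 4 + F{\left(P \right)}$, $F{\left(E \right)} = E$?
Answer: $4544$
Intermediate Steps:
$z = -16$ ($z = 4 \left(-4\right) = -16$)
$a{\left(P \right)} = 5 P$ ($a{\left(P \right)} = P 4 + P = 4 P + P = 5 P$)
$l{\left(x,H \right)} = 2400 + 80 x$ ($l{\left(x,H \right)} = \left(-16 + 96\right) \left(x + 5 \cdot 6\right) = 80 \left(x + 30\right) = 80 \left(30 + x\right) = 2400 + 80 x$)
$K{\left(C \right)} = -48 + C$ ($K{\left(C \right)} = C - 48 = -48 + C$)
$l{\left(25,92 \right)} - K{\left(-96 \right)} = \left(2400 + 80 \cdot 25\right) - \left(-48 - 96\right) = \left(2400 + 2000\right) - -144 = 4400 + 144 = 4544$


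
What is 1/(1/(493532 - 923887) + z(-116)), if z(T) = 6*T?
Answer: -430355/299527081 ≈ -0.0014368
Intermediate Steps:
1/(1/(493532 - 923887) + z(-116)) = 1/(1/(493532 - 923887) + 6*(-116)) = 1/(1/(-430355) - 696) = 1/(-1/430355 - 696) = 1/(-299527081/430355) = -430355/299527081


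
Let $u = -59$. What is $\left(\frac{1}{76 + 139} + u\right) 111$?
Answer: $- \frac{1407924}{215} \approx -6548.5$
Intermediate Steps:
$\left(\frac{1}{76 + 139} + u\right) 111 = \left(\frac{1}{76 + 139} - 59\right) 111 = \left(\frac{1}{215} - 59\right) 111 = \left(- \frac{12684}{215}\right) 111 = - \frac{1407924}{215}$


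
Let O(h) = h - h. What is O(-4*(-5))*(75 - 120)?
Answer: 0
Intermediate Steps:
O(h) = 0
O(-4*(-5))*(75 - 120) = 0*(75 - 120) = 0*(-45) = 0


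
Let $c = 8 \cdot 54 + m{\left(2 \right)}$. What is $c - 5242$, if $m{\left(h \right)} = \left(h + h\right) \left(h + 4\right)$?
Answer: $-4786$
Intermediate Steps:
$m{\left(h \right)} = 2 h \left(4 + h\right)$
$c = 456$ ($c = 8 \cdot 54 + 2 \cdot 2 \left(4 + 2\right) = 432 + 2 \cdot 2 \cdot 6 = 432 + 24 = 456$)
$c - 5242 = 456 - 5242 = -4786$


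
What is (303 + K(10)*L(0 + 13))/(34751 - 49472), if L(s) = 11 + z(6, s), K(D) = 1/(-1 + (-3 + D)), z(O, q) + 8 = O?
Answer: -29/1402 ≈ -0.020685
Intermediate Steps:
z(O, q) = -8 + O
K(D) = 1/(-4 + D)
L(s) = 9 (L(s) = 11 + (-8 + 6) = 11 - 2 = 9)
(303 + K(10)*L(0 + 13))/(34751 - 49472) = (303 + 9/(-4 + 10))/(34751 - 49472) = (303 + 9/6)/(-14721) = (303 + (⅙)*9)*(-1/14721) = (303 + 3/2)*(-1/14721) = (609/2)*(-1/14721) = -29/1402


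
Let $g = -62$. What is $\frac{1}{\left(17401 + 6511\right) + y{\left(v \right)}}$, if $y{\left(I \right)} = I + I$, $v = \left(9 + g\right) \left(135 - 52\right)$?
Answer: $\frac{1}{15114} \approx 6.6164 \cdot 10^{-5}$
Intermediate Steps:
$v = -4399$ ($v = \left(9 - 62\right) \left(135 - 52\right) = \left(-53\right) 83 = -4399$)
$y{\left(I \right)} = 2 I$
$\frac{1}{\left(17401 + 6511\right) + y{\left(v \right)}} = \frac{1}{\left(17401 + 6511\right) + 2 \left(-4399\right)} = \frac{1}{23912 - 8798} = \frac{1}{15114}$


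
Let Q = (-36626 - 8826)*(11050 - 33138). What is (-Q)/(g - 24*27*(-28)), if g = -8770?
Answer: -501971888/4687 ≈ -1.0710e+5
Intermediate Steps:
Q = 1003943776 (Q = -45452*(-22088) = 1003943776)
(-Q)/(g - 24*27*(-28)) = (-1*1003943776)/(-8770 - 24*27*(-28)) = -1003943776/(-8770 - 648*(-28)) = -1003943776/(-8770 - 1*(-18144)) = -1003943776/(-8770 + 18144) = -1003943776/9374 = -1003943776*1/9374 = -501971888/4687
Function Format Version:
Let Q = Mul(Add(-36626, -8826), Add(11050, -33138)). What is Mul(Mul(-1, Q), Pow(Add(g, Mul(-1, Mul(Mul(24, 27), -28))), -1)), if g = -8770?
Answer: Rational(-501971888, 4687) ≈ -1.0710e+5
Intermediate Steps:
Q = 1003943776 (Q = Mul(-45452, -22088) = 1003943776)
Mul(Mul(-1, Q), Pow(Add(g, Mul(-1, Mul(Mul(24, 27), -28))), -1)) = Mul(Mul(-1, 1003943776), Pow(Add(-8770, Mul(-1, Mul(Mul(24, 27), -28))), -1)) = Mul(-1003943776, Pow(Add(-8770, Mul(-1, Mul(648, -28))), -1)) = Mul(-1003943776, Pow(Add(-8770, Mul(-1, -18144)), -1)) = Mul(-1003943776, Pow(Add(-8770, 18144), -1)) = Mul(-1003943776, Pow(9374, -1)) = Mul(-1003943776, Rational(1, 9374)) = Rational(-501971888, 4687)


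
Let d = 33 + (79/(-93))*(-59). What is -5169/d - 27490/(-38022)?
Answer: -9032662037/146955030 ≈ -61.465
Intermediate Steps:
d = 7730/93 (d = 33 + (79*(-1/93))*(-59) = 33 - 79/93*(-59) = 33 + 4661/93 = 7730/93 ≈ 83.118)
-5169/d - 27490/(-38022) = -5169/7730/93 - 27490/(-38022) = -5169*93/7730 - 27490*(-1/38022) = -480717/7730 + 13745/19011 = -9032662037/146955030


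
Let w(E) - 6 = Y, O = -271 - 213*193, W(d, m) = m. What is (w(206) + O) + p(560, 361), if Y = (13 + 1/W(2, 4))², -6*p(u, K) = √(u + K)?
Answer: -659175/16 - √921/6 ≈ -41204.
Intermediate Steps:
p(u, K) = -√(K + u)/6 (p(u, K) = -√(u + K)/6 = -√(K + u)/6)
O = -41380 (O = -271 - 41109 = -41380)
Y = 2809/16 (Y = (13 + 1/4)² = (13 + ¼)² = (53/4)² = 2809/16 ≈ 175.56)
w(E) = 2905/16 (w(E) = 6 + 2809/16 = 2905/16)
(w(206) + O) + p(560, 361) = (2905/16 - 41380) - √(361 + 560)/6 = -659175/16 - √921/6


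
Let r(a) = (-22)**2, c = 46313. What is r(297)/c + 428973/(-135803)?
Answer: -19801297897/6289444339 ≈ -3.1483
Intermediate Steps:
r(a) = 484
r(297)/c + 428973/(-135803) = 484/46313 + 428973/(-135803) = 484*(1/46313) + 428973*(-1/135803) = 484/46313 - 428973/135803 = -19801297897/6289444339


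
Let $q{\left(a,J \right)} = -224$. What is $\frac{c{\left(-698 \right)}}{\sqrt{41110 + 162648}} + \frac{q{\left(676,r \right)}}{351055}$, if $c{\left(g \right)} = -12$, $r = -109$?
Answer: $- \frac{224}{351055} - \frac{6 \sqrt{203758}}{101879} \approx -0.027222$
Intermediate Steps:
$\frac{c{\left(-698 \right)}}{\sqrt{41110 + 162648}} + \frac{q{\left(676,r \right)}}{351055} = - \frac{12}{\sqrt{41110 + 162648}} - \frac{224}{351055} = - \frac{12}{\sqrt{203758}} - \frac{224}{351055} = - 12 \frac{\sqrt{203758}}{203758} - \frac{224}{351055} = - \frac{6 \sqrt{203758}}{101879} - \frac{224}{351055} = - \frac{224}{351055} - \frac{6 \sqrt{203758}}{101879}$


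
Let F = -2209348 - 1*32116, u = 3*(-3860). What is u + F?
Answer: -2253044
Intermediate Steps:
u = -11580
F = -2241464 (F = -2209348 - 32116 = -2241464)
u + F = -11580 - 2241464 = -2253044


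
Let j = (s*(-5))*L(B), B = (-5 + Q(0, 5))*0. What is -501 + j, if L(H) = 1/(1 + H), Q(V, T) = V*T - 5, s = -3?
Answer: -486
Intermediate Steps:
Q(V, T) = -5 + T*V (Q(V, T) = T*V - 5 = -5 + T*V)
B = 0 (B = (-5 + (-5 + 5*0))*0 = (-5 + (-5 + 0))*0 = (-5 - 5)*0 = -10*0 = 0)
j = 15 (j = (-3*(-5))/(1 + 0) = 15/1 = 15*1 = 15)
-501 + j = -501 + 15 = -486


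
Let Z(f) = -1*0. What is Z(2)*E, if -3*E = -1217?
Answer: 0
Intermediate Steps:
E = 1217/3 (E = -⅓*(-1217) = 1217/3 ≈ 405.67)
Z(f) = 0
Z(2)*E = 0*(1217/3) = 0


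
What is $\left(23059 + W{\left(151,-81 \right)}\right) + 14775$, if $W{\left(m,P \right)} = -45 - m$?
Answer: $37638$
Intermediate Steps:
$\left(23059 + W{\left(151,-81 \right)}\right) + 14775 = \left(23059 - 196\right) + 14775 = 22863 + 14775 = 37638$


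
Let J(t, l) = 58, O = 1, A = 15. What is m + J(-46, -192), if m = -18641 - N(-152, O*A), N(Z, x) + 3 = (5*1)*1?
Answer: -18585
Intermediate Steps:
N(Z, x) = 2 (N(Z, x) = -3 + (5*1)*1 = -3 + 5*1 = -3 + 5 = 2)
m = -18643 (m = -18641 - 1*2 = -18641 - 2 = -18643)
m + J(-46, -192) = -18643 + 58 = -18585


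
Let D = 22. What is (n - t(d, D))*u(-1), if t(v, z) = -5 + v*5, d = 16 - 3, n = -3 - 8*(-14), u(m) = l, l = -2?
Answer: -98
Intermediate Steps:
u(m) = -2
n = 109 (n = -3 + 112 = 109)
d = 13
t(v, z) = -5 + 5*v
(n - t(d, D))*u(-1) = (109 - (-5 + 5*13))*(-2) = (109 - (-5 + 65))*(-2) = (109 - 1*60)*(-2) = (109 - 60)*(-2) = 49*(-2) = -98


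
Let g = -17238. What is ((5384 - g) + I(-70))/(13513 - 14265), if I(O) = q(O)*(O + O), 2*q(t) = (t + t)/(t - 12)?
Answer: -461301/15416 ≈ -29.924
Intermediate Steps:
q(t) = t/(-12 + t) (q(t) = ((t + t)/(t - 12))/2 = ((2*t)/(-12 + t))/2 = (2*t/(-12 + t))/2 = t/(-12 + t))
I(O) = 2*O²/(-12 + O) (I(O) = (O/(-12 + O))*(O + O) = (O/(-12 + O))*(2*O) = 2*O²/(-12 + O))
((5384 - g) + I(-70))/(13513 - 14265) = ((5384 - 1*(-17238)) + 2*(-70)²/(-12 - 70))/(13513 - 14265) = ((5384 + 17238) + 2*4900/(-82))/(-752) = (22622 + 2*4900*(-1/82))*(-1/752) = (22622 - 4900/41)*(-1/752) = (922602/41)*(-1/752) = -461301/15416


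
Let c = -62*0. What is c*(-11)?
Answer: 0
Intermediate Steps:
c = 0
c*(-11) = 0*(-11) = 0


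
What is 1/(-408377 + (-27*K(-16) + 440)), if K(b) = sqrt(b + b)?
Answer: I/(3*(-135979*I + 36*sqrt(2))) ≈ -2.4514e-6 + 9.1781e-10*I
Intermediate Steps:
K(b) = sqrt(2)*sqrt(b) (K(b) = sqrt(2*b) = sqrt(2)*sqrt(b))
1/(-408377 + (-27*K(-16) + 440)) = 1/(-408377 + (-27*sqrt(2)*sqrt(-16) + 440)) = 1/(-408377 + (-27*sqrt(2)*4*I + 440)) = 1/(-408377 + (-108*I*sqrt(2) + 440)) = 1/(-408377 + (440 - 108*I*sqrt(2))) = 1/(-407937 - 108*I*sqrt(2))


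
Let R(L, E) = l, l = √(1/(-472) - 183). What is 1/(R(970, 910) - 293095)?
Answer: -138340840/40547008586177 - 2*I*√10192486/40547008586177 ≈ -3.4119e-6 - 1.5747e-10*I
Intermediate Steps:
l = I*√10192486/236 (l = √(-1/472 - 183) = √(-86377/472) = I*√10192486/236 ≈ 13.528*I)
R(L, E) = I*√10192486/236
1/(R(970, 910) - 293095) = 1/(I*√10192486/236 - 293095) = 1/(-293095 + I*√10192486/236)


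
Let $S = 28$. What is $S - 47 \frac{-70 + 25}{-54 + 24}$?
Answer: $- \frac{85}{2} \approx -42.5$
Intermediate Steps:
$S - 47 \frac{-70 + 25}{-54 + 24} = 28 - 47 \frac{-70 + 25}{-54 + 24} = 28 - 47 \left(- \frac{45}{-30}\right) = 28 - 47 \left(\left(-45\right) \left(- \frac{1}{30}\right)\right) = 28 - \frac{141}{2} = - \frac{85}{2}$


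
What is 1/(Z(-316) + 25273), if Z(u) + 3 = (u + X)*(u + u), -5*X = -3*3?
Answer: 5/1119222 ≈ 4.4674e-6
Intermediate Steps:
X = 9/5 (X = -(-3)*3/5 = -⅕*(-9) = 9/5 ≈ 1.8000)
Z(u) = -3 + 2*u*(9/5 + u) (Z(u) = -3 + (u + 9/5)*(u + u) = -3 + (9/5 + u)*(2*u) = -3 + 2*u*(9/5 + u))
1/(Z(-316) + 25273) = 1/((-3 + 2*(-316)² + (18/5)*(-316)) + 25273) = 1/((-3 + 2*99856 - 5688/5) + 25273) = 1/((-3 + 199712 - 5688/5) + 25273) = 1/(992857/5 + 25273) = 1/(1119222/5) = 5/1119222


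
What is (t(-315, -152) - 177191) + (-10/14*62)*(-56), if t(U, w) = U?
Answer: -175026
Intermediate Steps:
(t(-315, -152) - 177191) + (-10/14*62)*(-56) = (-315 - 177191) + (-10/14*62)*(-56) = -177506 + (-10*1/14*62)*(-56) = -177506 - 5/7*62*(-56) = -177506 - 310/7*(-56) = -177506 + 2480 = -175026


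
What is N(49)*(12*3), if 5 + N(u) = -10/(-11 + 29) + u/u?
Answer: -164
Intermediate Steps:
N(u) = -41/9 (N(u) = -5 + (-10/(-11 + 29) + u/u) = -5 + (-10/18 + 1) = -5 + (-10*1/18 + 1) = -5 + (-5/9 + 1) = -5 + 4/9 = -41/9)
N(49)*(12*3) = -164*3/3 = -41/9*36 = -164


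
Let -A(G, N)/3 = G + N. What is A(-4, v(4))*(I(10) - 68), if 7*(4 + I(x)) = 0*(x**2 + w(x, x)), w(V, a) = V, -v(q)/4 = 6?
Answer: -6048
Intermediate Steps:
v(q) = -24 (v(q) = -4*6 = -24)
A(G, N) = -3*G - 3*N (A(G, N) = -3*(G + N) = -3*G - 3*N)
I(x) = -4 (I(x) = -4 + (0*(x**2 + x))/7 = -4 + (0*(x + x**2))/7 = -4 + (1/7)*0 = -4 + 0 = -4)
A(-4, v(4))*(I(10) - 68) = (-3*(-4) - 3*(-24))*(-4 - 68) = (12 + 72)*(-72) = 84*(-72) = -6048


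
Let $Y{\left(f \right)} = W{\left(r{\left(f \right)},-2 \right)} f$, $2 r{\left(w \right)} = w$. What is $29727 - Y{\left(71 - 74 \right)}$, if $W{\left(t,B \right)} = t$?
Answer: $\frac{59445}{2} \approx 29723.0$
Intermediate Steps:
$r{\left(w \right)} = \frac{w}{2}$
$Y{\left(f \right)} = \frac{f^{2}}{2}$ ($Y{\left(f \right)} = \frac{f}{2} f = \frac{f^{2}}{2}$)
$29727 - Y{\left(71 - 74 \right)} = 29727 - \frac{\left(71 - 74\right)^{2}}{2} = 29727 - \frac{\left(-3\right)^{2}}{2} = 29727 - \frac{1}{2} \cdot 9 = 29727 - \frac{9}{2} = \frac{59445}{2}$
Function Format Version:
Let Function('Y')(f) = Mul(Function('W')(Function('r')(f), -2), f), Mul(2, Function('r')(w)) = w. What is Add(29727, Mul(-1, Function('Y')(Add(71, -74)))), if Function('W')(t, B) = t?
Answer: Rational(59445, 2) ≈ 29723.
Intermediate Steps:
Function('r')(w) = Mul(Rational(1, 2), w)
Function('Y')(f) = Mul(Rational(1, 2), Pow(f, 2)) (Function('Y')(f) = Mul(Mul(Rational(1, 2), f), f) = Mul(Rational(1, 2), Pow(f, 2)))
Add(29727, Mul(-1, Function('Y')(Add(71, -74)))) = Add(29727, Mul(-1, Mul(Rational(1, 2), Pow(Add(71, -74), 2)))) = Add(29727, Mul(-1, Mul(Rational(1, 2), Pow(-3, 2)))) = Add(29727, Mul(-1, Mul(Rational(1, 2), 9))) = Add(29727, Mul(-1, Rational(9, 2))) = Add(29727, Rational(-9, 2)) = Rational(59445, 2)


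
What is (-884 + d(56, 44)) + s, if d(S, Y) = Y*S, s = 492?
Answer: 2072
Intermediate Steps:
d(S, Y) = S*Y
(-884 + d(56, 44)) + s = (-884 + 56*44) + 492 = (-884 + 2464) + 492 = 1580 + 492 = 2072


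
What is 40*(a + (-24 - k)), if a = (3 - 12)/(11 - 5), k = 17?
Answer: -1700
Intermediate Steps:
a = -3/2 (a = -9/6 = -9*⅙ = -3/2 ≈ -1.5000)
40*(a + (-24 - k)) = 40*(-3/2 + (-24 - 1*17)) = 40*(-3/2 + (-24 - 17)) = 40*(-3/2 - 41) = 40*(-85/2) = -1700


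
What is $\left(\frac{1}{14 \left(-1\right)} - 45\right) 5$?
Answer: $- \frac{3155}{14} \approx -225.36$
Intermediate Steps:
$\left(\frac{1}{14 \left(-1\right)} - 45\right) 5 = \left(\frac{1}{-14} - 45\right) 5 = \left(- \frac{1}{14} - 45\right) 5 = \left(- \frac{631}{14}\right) 5 = - \frac{3155}{14}$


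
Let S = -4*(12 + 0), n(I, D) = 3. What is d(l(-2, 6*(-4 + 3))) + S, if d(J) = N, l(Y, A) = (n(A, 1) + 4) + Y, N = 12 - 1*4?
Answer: -40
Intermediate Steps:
N = 8 (N = 12 - 4 = 8)
l(Y, A) = 7 + Y (l(Y, A) = (3 + 4) + Y = 7 + Y)
d(J) = 8
S = -48 (S = -4*12 = -48)
d(l(-2, 6*(-4 + 3))) + S = 8 - 48 = -40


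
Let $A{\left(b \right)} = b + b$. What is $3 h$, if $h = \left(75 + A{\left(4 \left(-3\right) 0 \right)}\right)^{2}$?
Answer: $16875$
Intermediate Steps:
$A{\left(b \right)} = 2 b$
$h = 5625$ ($h = \left(75 + 2 \cdot 4 \left(-3\right) 0\right)^{2} = \left(75 + 2 \left(\left(-12\right) 0\right)\right)^{2} = \left(75 + 2 \cdot 0\right)^{2} = \left(75 + 0\right)^{2} = 75^{2} = 5625$)
$3 h = 3 \cdot 5625 = 16875$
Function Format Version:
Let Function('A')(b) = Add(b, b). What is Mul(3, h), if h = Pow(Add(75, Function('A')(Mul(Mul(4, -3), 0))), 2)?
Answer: 16875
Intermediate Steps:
Function('A')(b) = Mul(2, b)
h = 5625 (h = Pow(Add(75, Mul(2, Mul(Mul(4, -3), 0))), 2) = Pow(Add(75, Mul(2, Mul(-12, 0))), 2) = Pow(Add(75, Mul(2, 0)), 2) = Pow(Add(75, 0), 2) = Pow(75, 2) = 5625)
Mul(3, h) = Mul(3, 5625) = 16875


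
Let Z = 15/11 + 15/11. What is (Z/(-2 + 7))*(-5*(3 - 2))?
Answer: -30/11 ≈ -2.7273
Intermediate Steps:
Z = 30/11 (Z = 15*(1/11) + 15*(1/11) = 15/11 + 15/11 = 30/11 ≈ 2.7273)
(Z/(-2 + 7))*(-5*(3 - 2)) = ((30/11)/(-2 + 7))*(-5*(3 - 2)) = ((30/11)/5)*(-5*1) = ((⅕)*(30/11))*(-5) = (6/11)*(-5) = -30/11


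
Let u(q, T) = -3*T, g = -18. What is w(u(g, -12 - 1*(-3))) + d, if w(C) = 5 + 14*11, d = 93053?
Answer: 93212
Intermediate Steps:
w(C) = 159 (w(C) = 5 + 154 = 159)
w(u(g, -12 - 1*(-3))) + d = 159 + 93053 = 93212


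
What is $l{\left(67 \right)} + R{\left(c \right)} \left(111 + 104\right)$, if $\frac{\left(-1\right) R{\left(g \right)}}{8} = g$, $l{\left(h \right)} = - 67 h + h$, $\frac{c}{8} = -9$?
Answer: $119418$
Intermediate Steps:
$c = -72$ ($c = 8 \left(-9\right) = -72$)
$l{\left(h \right)} = - 66 h$
$R{\left(g \right)} = - 8 g$
$l{\left(67 \right)} + R{\left(c \right)} \left(111 + 104\right) = \left(-66\right) 67 + \left(-8\right) \left(-72\right) \left(111 + 104\right) = -4422 + 576 \cdot 215 = -4422 + 123840 = 119418$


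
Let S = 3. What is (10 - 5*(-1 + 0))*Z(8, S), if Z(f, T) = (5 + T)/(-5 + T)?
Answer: -60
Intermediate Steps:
Z(f, T) = (5 + T)/(-5 + T)
(10 - 5*(-1 + 0))*Z(8, S) = (10 - 5*(-1 + 0))*((5 + 3)/(-5 + 3)) = (10 - 5*(-1))*(8/(-2)) = (10 + 5)*(-½*8) = 15*(-4) = -60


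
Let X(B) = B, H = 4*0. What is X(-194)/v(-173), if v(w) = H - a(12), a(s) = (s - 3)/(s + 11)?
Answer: 4462/9 ≈ 495.78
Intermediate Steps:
a(s) = (-3 + s)/(11 + s)
H = 0
v(w) = -9/23 (v(w) = 0 - (-3 + 12)/(11 + 12) = 0 - 9/23 = -9/23)
X(-194)/v(-173) = -194/(-9/23) = -194*(-23/9) = 4462/9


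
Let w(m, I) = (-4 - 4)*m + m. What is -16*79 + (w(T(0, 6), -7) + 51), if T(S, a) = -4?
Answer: -1185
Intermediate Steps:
w(m, I) = -7*m (w(m, I) = -8*m + m = -7*m)
-16*79 + (w(T(0, 6), -7) + 51) = -16*79 + (-7*(-4) + 51) = -1264 + (28 + 51) = -1264 + 79 = -1185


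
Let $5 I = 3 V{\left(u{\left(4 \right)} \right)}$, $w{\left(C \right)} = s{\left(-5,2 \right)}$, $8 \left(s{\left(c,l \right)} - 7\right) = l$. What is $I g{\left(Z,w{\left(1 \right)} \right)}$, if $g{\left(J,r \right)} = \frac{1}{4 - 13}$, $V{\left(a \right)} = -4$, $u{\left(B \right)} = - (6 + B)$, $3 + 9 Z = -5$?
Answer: $\frac{4}{15} \approx 0.26667$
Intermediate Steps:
$s{\left(c,l \right)} = 7 + \frac{l}{8}$
$Z = - \frac{8}{9}$ ($Z = - \frac{1}{3} + \frac{1}{9} \left(-5\right) = - \frac{1}{3} - \frac{5}{9} = - \frac{8}{9} \approx -0.88889$)
$w{\left(C \right)} = \frac{29}{4}$ ($w{\left(C \right)} = 7 + \frac{1}{8} \cdot 2 = 7 + \frac{1}{4} = \frac{29}{4}$)
$u{\left(B \right)} = -6 - B$
$g{\left(J,r \right)} = - \frac{1}{9}$ ($g{\left(J,r \right)} = \frac{1}{-9} = - \frac{1}{9}$)
$I = - \frac{12}{5}$ ($I = \frac{3 \left(-4\right)}{5} = \frac{1}{5} \left(-12\right) = - \frac{12}{5} \approx -2.4$)
$I g{\left(Z,w{\left(1 \right)} \right)} = \left(- \frac{12}{5}\right) \left(- \frac{1}{9}\right) = \frac{4}{15}$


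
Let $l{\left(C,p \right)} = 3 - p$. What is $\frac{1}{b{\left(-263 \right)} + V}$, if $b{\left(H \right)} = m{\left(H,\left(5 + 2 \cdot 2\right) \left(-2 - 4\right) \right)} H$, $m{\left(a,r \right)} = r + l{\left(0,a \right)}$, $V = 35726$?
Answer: $- \frac{1}{20030} \approx -4.9925 \cdot 10^{-5}$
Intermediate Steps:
$m{\left(a,r \right)} = 3 + r - a$ ($m{\left(a,r \right)} = r - \left(-3 + a\right) = 3 + r - a$)
$b{\left(H \right)} = H \left(-51 - H\right)$ ($b{\left(H \right)} = \left(3 + \left(5 + 2 \cdot 2\right) \left(-2 - 4\right) - H\right) H = \left(3 + \left(5 + 4\right) \left(-6\right) - H\right) H = \left(3 + 9 \left(-6\right) - H\right) H = \left(3 - 54 - H\right) H = \left(-51 - H\right) H = H \left(-51 - H\right)$)
$\frac{1}{b{\left(-263 \right)} + V} = \frac{1}{\left(-1\right) \left(-263\right) \left(51 - 263\right) + 35726} = \frac{1}{\left(-1\right) \left(-263\right) \left(-212\right) + 35726} = \frac{1}{-55756 + 35726} = \frac{1}{-20030} = - \frac{1}{20030}$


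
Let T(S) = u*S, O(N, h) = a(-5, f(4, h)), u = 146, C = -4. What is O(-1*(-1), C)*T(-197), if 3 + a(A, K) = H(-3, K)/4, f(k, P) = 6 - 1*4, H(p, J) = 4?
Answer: 57524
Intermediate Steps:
f(k, P) = 2 (f(k, P) = 6 - 4 = 2)
a(A, K) = -2 (a(A, K) = -3 + 4/4 = -3 + 4*(1/4) = -3 + 1 = -2)
O(N, h) = -2
T(S) = 146*S
O(-1*(-1), C)*T(-197) = -292*(-197) = -2*(-28762) = 57524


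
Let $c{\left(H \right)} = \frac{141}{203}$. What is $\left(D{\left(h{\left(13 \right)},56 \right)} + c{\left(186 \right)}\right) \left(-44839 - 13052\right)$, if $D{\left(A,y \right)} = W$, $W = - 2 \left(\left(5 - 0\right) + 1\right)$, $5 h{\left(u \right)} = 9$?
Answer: $\frac{132859845}{203} \approx 6.5448 \cdot 10^{5}$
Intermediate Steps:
$h{\left(u \right)} = \frac{9}{5}$ ($h{\left(u \right)} = \frac{1}{5} \cdot 9 = \frac{9}{5}$)
$c{\left(H \right)} = \frac{141}{203}$ ($c{\left(H \right)} = 141 \cdot \frac{1}{203} = \frac{141}{203}$)
$W = -12$ ($W = - 2 \left(\left(5 + 0\right) + 1\right) = - 2 \left(5 + 1\right) = \left(-2\right) 6 = -12$)
$D{\left(A,y \right)} = -12$
$\left(D{\left(h{\left(13 \right)},56 \right)} + c{\left(186 \right)}\right) \left(-44839 - 13052\right) = \left(-12 + \frac{141}{203}\right) \left(-44839 - 13052\right) = \left(- \frac{2295}{203}\right) \left(-57891\right) = \frac{132859845}{203}$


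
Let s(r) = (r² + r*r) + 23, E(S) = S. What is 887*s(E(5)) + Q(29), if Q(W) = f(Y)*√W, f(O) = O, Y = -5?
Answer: 64751 - 5*√29 ≈ 64724.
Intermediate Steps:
Q(W) = -5*√W
s(r) = 23 + 2*r² (s(r) = (r² + r²) + 23 = 2*r² + 23 = 23 + 2*r²)
887*s(E(5)) + Q(29) = 887*(23 + 2*5²) - 5*√29 = 887*(23 + 2*25) - 5*√29 = 887*(23 + 50) - 5*√29 = 887*73 - 5*√29 = 64751 - 5*√29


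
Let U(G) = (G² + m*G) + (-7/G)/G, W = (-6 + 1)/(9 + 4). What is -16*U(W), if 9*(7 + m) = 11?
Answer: 27347488/38025 ≈ 719.20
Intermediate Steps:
m = -52/9 (m = -7 + (⅑)*11 = -7 + 11/9 = -52/9 ≈ -5.7778)
W = -5/13 ≈ -0.38462
U(G) = G² - 7/G² - 52*G/9 (U(G) = (G² - 52*G/9) + (-7/G)/G = (G² - 52*G/9) - 7/G² = G² - 7/G² - 52*G/9)
-16*U(W) = -16*((-5/13)² - 7/(-5/13)² - 52/9*(-5/13)) = -16*(25/169 - 7*169/25 + 20/9) = -16*(25/169 - 1183/25 + 20/9) = -16*(-1709218/38025) = 27347488/38025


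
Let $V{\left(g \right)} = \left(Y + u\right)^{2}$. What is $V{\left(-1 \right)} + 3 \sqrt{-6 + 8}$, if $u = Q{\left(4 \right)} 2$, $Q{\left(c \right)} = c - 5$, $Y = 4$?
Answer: $4 + 3 \sqrt{2} \approx 8.2426$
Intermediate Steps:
$Q{\left(c \right)} = -5 + c$
$u = -2$ ($u = \left(-5 + 4\right) 2 = \left(-1\right) 2 = -2$)
$V{\left(g \right)} = 4$ ($V{\left(g \right)} = \left(4 - 2\right)^{2} = 2^{2} = 4$)
$V{\left(-1 \right)} + 3 \sqrt{-6 + 8} = 4 + 3 \sqrt{-6 + 8} = 4 + 3 \sqrt{2}$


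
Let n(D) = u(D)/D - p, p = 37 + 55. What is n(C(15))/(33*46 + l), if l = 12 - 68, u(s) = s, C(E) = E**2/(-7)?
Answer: -91/1462 ≈ -0.062244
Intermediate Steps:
C(E) = -E**2/7 (C(E) = E**2*(-1/7) = -E**2/7)
p = 92
l = -56
n(D) = -91 (n(D) = D/D - 1*92 = 1 - 92 = -91)
n(C(15))/(33*46 + l) = -91/(33*46 - 56) = -91/(1518 - 56) = -91/1462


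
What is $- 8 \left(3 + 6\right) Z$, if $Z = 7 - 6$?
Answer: $-72$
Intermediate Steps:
$Z = 1$
$- 8 \left(3 + 6\right) Z = - 8 \left(3 + 6\right) 1 = \left(-8\right) 9 \cdot 1 = \left(-72\right) 1 = -72$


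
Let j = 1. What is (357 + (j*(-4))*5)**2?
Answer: 113569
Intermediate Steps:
(357 + (j*(-4))*5)**2 = (357 + (1*(-4))*5)**2 = (357 - 4*5)**2 = (357 - 20)**2 = 337**2 = 113569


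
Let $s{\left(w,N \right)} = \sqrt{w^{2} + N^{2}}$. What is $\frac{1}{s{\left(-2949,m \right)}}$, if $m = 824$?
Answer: $\frac{\sqrt{9375577}}{9375577} \approx 0.00032659$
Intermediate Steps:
$s{\left(w,N \right)} = \sqrt{N^{2} + w^{2}}$
$\frac{1}{s{\left(-2949,m \right)}} = \frac{1}{\sqrt{824^{2} + \left(-2949\right)^{2}}} = \frac{1}{\sqrt{678976 + 8696601}} = \frac{1}{\sqrt{9375577}} = \frac{\sqrt{9375577}}{9375577}$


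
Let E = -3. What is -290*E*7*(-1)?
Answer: -6090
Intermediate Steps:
-290*E*7*(-1) = -290*(-3*7)*(-1) = -(-6090)*(-1) = -290*21 = -6090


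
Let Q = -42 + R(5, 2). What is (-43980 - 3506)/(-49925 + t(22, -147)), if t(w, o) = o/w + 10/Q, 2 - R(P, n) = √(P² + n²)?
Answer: 1802874698158204/1895738213898739 + 229832240*√29/1895738213898739 ≈ 0.95102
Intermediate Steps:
R(P, n) = 2 - √(P² + n²)
Q = -40 - √29 (Q = -42 + (2 - √(5² + 2²)) = -42 + (2 - √(25 + 4)) = -42 + (2 - √29) = -40 - √29 ≈ -45.385)
t(w, o) = 10/(-40 - √29) + o/w (t(w, o) = o/w + 10/(-40 - √29) = 10/(-40 - √29) + o/w)
(-43980 - 3506)/(-49925 + t(22, -147)) = (-43980 - 3506)/(-49925 + (-10*22 - 147*(40 + √29))/(22*(40 + √29))) = -47486/(-49925 + (-220 + (-5880 - 147*√29))/(22*(40 + √29))) = -47486/(-49925 + (-6100 - 147*√29)/(22*(40 + √29)))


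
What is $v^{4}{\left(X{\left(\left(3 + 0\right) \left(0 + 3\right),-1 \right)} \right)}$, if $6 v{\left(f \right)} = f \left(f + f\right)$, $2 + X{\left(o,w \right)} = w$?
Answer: $81$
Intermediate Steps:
$X{\left(o,w \right)} = -2 + w$
$v{\left(f \right)} = \frac{f^{2}}{3}$ ($v{\left(f \right)} = \frac{f \left(f + f\right)}{6} = \frac{f 2 f}{6} = \frac{2 f^{2}}{6} = \frac{f^{2}}{3}$)
$v^{4}{\left(X{\left(\left(3 + 0\right) \left(0 + 3\right),-1 \right)} \right)} = \left(\frac{\left(-2 - 1\right)^{2}}{3}\right)^{4} = \left(\frac{\left(-3\right)^{2}}{3}\right)^{4} = \left(\frac{1}{3} \cdot 9\right)^{4} = 3^{4} = 81$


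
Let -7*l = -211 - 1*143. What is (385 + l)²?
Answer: 9296401/49 ≈ 1.8972e+5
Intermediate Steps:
l = 354/7 (l = -(-211 - 1*143)/7 = -(-211 - 143)/7 = -⅐*(-354) = 354/7 ≈ 50.571)
(385 + l)² = (385 + 354/7)² = (3049/7)² = 9296401/49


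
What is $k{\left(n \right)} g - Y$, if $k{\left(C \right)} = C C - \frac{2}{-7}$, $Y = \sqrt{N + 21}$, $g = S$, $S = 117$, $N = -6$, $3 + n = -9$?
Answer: $\frac{118170}{7} - \sqrt{15} \approx 16878.0$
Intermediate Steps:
$n = -12$ ($n = -3 - 9 = -12$)
$g = 117$
$Y = \sqrt{15}$ ($Y = \sqrt{-6 + 21} = \sqrt{15} \approx 3.873$)
$k{\left(C \right)} = \frac{2}{7} + C^{2}$ ($k{\left(C \right)} = C^{2} - - \frac{2}{7} = C^{2} + \frac{2}{7} = \frac{2}{7} + C^{2}$)
$k{\left(n \right)} g - Y = \left(\frac{2}{7} + \left(-12\right)^{2}\right) 117 - \sqrt{15} = \left(\frac{2}{7} + 144\right) 117 - \sqrt{15} = \frac{1010}{7} \cdot 117 - \sqrt{15} = \frac{118170}{7} - \sqrt{15}$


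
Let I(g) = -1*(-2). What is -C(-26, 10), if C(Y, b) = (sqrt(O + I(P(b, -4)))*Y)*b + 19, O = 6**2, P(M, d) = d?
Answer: -19 + 260*sqrt(38) ≈ 1583.7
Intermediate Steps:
I(g) = 2
O = 36
C(Y, b) = 19 + Y*b*sqrt(38) (C(Y, b) = (sqrt(36 + 2)*Y)*b + 19 = (sqrt(38)*Y)*b + 19 = (Y*sqrt(38))*b + 19 = Y*b*sqrt(38) + 19 = 19 + Y*b*sqrt(38))
-C(-26, 10) = -(19 - 26*10*sqrt(38)) = -(19 - 260*sqrt(38)) = -19 + 260*sqrt(38)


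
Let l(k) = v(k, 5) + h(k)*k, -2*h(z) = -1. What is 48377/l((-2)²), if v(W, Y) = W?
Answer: 48377/6 ≈ 8062.8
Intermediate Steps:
h(z) = ½ (h(z) = -½*(-1) = ½)
l(k) = 3*k/2 (l(k) = k + k/2 = 3*k/2)
48377/l((-2)²) = 48377/(((3/2)*(-2)²)) = 48377/(((3/2)*4)) = 48377/6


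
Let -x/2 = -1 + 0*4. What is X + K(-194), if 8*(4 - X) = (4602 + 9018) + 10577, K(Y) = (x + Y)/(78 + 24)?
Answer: -411061/136 ≈ -3022.5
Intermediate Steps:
x = 2 (x = -2*(-1 + 0*4) = -2*(-1 + 0) = -2*(-1) = 2)
K(Y) = 1/51 + Y/102 (K(Y) = (2 + Y)/(78 + 24) = (2 + Y)/102 = (2 + Y)*(1/102) = 1/51 + Y/102)
X = -24165/8 (X = 4 - ((4602 + 9018) + 10577)/8 = 4 - (13620 + 10577)/8 = 4 - ⅛*24197 = 4 - 24197/8 = -24165/8 ≈ -3020.6)
X + K(-194) = -24165/8 + (1/51 + (1/102)*(-194)) = -24165/8 + (1/51 - 97/51) = -24165/8 - 32/17 = -411061/136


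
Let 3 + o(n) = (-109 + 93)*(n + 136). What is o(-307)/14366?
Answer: 2733/14366 ≈ 0.19024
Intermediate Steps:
o(n) = -2179 - 16*n (o(n) = -3 + (-109 + 93)*(n + 136) = -3 - 16*(136 + n) = -3 + (-2176 - 16*n) = -2179 - 16*n)
o(-307)/14366 = (-2179 - 16*(-307))/14366 = (-2179 + 4912)*(1/14366) = 2733*(1/14366) = 2733/14366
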